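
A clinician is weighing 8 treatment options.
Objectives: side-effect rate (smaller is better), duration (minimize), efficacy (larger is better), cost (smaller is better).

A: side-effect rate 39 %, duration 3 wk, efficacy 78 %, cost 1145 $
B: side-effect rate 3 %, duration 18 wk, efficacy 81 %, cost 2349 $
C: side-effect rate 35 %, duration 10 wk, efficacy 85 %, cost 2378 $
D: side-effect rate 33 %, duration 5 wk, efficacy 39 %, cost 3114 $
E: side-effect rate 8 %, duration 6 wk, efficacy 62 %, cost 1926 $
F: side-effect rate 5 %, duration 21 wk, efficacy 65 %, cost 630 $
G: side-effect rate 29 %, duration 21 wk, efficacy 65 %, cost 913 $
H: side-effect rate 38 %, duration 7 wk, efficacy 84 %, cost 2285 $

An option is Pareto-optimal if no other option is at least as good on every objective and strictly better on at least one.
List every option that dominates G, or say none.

F

F: side-effect rate 5≤29, duration 21≤21, efficacy 65≥65, cost 630≤913 — dominates G.
Others (A, B, C, D, E, H) are each worse than G on at least one objective.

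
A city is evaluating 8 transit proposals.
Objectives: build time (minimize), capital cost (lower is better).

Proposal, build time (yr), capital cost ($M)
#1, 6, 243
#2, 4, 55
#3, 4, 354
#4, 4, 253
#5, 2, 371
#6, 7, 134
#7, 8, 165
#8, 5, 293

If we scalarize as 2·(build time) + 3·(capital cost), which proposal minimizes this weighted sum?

#2

#1: 2·6 + 3·243 = 741
#2: 2·4 + 3·55 = 173
#3: 2·4 + 3·354 = 1070
#4: 2·4 + 3·253 = 767
#5: 2·2 + 3·371 = 1117
#6: 2·7 + 3·134 = 416
#7: 2·8 + 3·165 = 511
#8: 2·5 + 3·293 = 889
Lowest: #2 at 173.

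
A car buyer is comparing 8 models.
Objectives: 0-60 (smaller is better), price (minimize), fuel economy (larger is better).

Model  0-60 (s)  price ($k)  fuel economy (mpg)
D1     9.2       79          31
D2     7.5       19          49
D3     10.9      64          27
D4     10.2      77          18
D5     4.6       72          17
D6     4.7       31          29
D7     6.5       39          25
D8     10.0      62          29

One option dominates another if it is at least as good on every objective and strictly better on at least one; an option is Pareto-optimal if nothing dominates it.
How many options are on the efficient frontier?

D1: dominated by D2 (0-60 7.5≤9.2, price 19≤79, fuel economy 49≥31).
D2: not dominated (best price).
D3: dominated by D2 (0-60 7.5≤10.9, price 19≤64, fuel economy 49≥27).
D4: dominated by D2 (0-60 7.5≤10.2, price 19≤77, fuel economy 49≥18).
D5: not dominated (best 0-60).
D6: not dominated.
D7: dominated by D6 (0-60 4.7≤6.5, price 31≤39, fuel economy 29≥25).
D8: dominated by D2 (0-60 7.5≤10.0, price 19≤62, fuel economy 49≥29).
Pareto-optimal: D2, D5, D6 → 3.

3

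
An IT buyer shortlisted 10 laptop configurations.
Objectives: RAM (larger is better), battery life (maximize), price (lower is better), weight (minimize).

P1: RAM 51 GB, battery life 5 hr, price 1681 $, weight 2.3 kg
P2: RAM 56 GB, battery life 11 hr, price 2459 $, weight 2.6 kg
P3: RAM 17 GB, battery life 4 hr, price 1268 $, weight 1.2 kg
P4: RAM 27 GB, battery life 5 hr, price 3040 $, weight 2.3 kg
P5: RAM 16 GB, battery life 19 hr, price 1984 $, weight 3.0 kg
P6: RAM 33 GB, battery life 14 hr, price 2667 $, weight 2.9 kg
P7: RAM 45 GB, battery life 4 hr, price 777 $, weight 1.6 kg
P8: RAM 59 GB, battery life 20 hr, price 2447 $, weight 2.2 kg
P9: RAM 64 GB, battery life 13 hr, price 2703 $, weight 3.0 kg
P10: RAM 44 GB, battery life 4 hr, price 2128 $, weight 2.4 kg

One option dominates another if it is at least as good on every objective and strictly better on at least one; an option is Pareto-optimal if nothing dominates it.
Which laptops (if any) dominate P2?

P8: RAM 59≥56, battery life 20≥11, price 2447≤2459, weight 2.2≤2.6 — dominates P2.
Others (P1, P3, P4, P5, P6, P7, P9, P10) are each worse than P2 on at least one objective.

P8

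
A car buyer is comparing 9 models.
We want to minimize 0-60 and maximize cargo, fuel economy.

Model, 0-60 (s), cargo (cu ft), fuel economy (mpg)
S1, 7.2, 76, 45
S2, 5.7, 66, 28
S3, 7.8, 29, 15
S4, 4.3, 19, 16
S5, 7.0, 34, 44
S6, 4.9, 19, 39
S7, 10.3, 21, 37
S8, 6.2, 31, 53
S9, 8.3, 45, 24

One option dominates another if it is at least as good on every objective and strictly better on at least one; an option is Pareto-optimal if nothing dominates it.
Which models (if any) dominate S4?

S1: worse on 0-60 (7.2 vs 4.3).
S2: worse on 0-60 (5.7 vs 4.3).
S3: worse on 0-60 (7.8 vs 4.3).
S5: worse on 0-60 (7.0 vs 4.3).
S6: worse on 0-60 (4.9 vs 4.3).
S7: worse on 0-60 (10.3 vs 4.3).
S8: worse on 0-60 (6.2 vs 4.3).
S9: worse on 0-60 (8.3 vs 4.3).
No option dominates S4.

none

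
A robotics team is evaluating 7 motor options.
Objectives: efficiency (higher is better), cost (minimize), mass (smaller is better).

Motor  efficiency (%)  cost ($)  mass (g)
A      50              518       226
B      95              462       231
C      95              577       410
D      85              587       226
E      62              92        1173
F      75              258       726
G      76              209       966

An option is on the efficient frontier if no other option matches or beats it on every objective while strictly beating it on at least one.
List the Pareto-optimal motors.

A: not dominated.
B: not dominated.
C: dominated by B (efficiency 95≥95, cost 462≤577, mass 231≤410).
D: not dominated.
E: not dominated (best cost).
F: not dominated.
G: not dominated.

A, B, D, E, F, G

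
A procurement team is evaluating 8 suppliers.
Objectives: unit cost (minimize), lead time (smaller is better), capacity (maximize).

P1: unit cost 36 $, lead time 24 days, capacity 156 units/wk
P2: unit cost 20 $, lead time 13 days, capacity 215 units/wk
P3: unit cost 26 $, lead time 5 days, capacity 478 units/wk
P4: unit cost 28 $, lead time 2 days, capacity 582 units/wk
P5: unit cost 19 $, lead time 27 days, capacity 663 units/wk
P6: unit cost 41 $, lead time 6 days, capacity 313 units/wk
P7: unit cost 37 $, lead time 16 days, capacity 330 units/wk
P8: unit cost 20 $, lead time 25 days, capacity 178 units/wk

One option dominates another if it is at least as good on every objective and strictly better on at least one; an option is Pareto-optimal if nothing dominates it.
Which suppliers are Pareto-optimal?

P2, P3, P4, P5

P1: dominated by P2 (unit cost 20≤36, lead time 13≤24, capacity 215≥156).
P2: not dominated.
P3: not dominated.
P4: not dominated (best lead time).
P5: not dominated (best unit cost).
P6: dominated by P3 (unit cost 26≤41, lead time 5≤6, capacity 478≥313).
P7: dominated by P3 (unit cost 26≤37, lead time 5≤16, capacity 478≥330).
P8: dominated by P2 (unit cost 20≤20, lead time 13≤25, capacity 215≥178).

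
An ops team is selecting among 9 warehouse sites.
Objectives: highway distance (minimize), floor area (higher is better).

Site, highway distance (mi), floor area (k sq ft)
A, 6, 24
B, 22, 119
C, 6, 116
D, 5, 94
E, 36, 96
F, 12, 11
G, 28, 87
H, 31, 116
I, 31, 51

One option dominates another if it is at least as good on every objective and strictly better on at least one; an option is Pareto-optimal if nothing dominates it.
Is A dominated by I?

I vs A: I is worse on highway distance (31 vs 6), so it does not dominate A.

No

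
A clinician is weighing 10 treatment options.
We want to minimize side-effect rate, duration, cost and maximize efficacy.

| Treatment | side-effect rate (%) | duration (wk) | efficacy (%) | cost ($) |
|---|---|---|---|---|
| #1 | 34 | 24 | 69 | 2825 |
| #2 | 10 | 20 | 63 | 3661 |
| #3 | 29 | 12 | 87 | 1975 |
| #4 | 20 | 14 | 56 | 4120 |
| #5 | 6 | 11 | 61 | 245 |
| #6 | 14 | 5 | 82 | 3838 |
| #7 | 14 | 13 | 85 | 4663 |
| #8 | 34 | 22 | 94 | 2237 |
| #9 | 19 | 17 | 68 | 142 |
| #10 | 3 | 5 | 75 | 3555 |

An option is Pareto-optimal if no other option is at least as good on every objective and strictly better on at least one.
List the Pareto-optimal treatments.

#1: dominated by #3 (side-effect rate 29≤34, duration 12≤24, efficacy 87≥69, cost 1975≤2825).
#2: dominated by #10 (side-effect rate 3≤10, duration 5≤20, efficacy 75≥63, cost 3555≤3661).
#3: not dominated.
#4: dominated by #5 (side-effect rate 6≤20, duration 11≤14, efficacy 61≥56, cost 245≤4120).
#5: not dominated.
#6: not dominated.
#7: not dominated.
#8: not dominated (best efficacy).
#9: not dominated (best cost).
#10: not dominated (best side-effect rate).

#3, #5, #6, #7, #8, #9, #10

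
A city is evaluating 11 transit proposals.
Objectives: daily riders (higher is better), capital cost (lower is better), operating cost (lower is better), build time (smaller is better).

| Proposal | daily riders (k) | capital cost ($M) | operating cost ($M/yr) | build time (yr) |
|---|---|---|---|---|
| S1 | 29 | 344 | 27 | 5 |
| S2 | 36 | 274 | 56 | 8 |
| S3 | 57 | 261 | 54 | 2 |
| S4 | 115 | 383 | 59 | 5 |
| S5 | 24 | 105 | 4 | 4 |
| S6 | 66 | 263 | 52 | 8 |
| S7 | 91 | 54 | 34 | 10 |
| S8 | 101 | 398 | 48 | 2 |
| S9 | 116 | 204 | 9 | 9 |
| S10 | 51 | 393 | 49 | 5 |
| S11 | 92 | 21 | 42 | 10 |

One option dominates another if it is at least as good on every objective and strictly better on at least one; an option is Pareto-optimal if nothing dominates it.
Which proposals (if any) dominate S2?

S3, S6

S3: daily riders 57≥36, capital cost 261≤274, operating cost 54≤56, build time 2≤8 — dominates S2.
S6: daily riders 66≥36, capital cost 263≤274, operating cost 52≤56, build time 8≤8 — dominates S2.
Others (S1, S4, S5, S7, S8, S9, S10, S11) are each worse than S2 on at least one objective.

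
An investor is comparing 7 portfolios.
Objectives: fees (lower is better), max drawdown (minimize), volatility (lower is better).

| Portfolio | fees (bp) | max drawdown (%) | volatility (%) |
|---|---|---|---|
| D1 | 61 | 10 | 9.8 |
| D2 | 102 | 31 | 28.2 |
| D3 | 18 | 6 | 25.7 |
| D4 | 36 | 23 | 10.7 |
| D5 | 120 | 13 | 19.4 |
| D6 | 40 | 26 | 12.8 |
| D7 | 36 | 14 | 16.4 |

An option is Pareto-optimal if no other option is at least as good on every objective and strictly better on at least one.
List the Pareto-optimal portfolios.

D1: not dominated (best volatility).
D2: dominated by D1 (fees 61≤102, max drawdown 10≤31, volatility 9.8≤28.2).
D3: not dominated (best fees).
D4: not dominated.
D5: dominated by D1 (fees 61≤120, max drawdown 10≤13, volatility 9.8≤19.4).
D6: dominated by D4 (fees 36≤40, max drawdown 23≤26, volatility 10.7≤12.8).
D7: not dominated.

D1, D3, D4, D7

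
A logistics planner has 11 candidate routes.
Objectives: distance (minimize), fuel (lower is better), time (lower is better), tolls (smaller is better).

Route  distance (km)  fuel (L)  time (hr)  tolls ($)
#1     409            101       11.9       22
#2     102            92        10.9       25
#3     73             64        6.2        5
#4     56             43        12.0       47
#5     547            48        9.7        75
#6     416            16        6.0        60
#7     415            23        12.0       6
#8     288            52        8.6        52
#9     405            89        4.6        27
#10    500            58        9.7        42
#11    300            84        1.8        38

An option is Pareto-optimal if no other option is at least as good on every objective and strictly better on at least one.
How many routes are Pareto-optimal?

#1: dominated by #3 (distance 73≤409, fuel 64≤101, time 6.2≤11.9, tolls 5≤22).
#2: dominated by #3 (distance 73≤102, fuel 64≤92, time 6.2≤10.9, tolls 5≤25).
#3: not dominated (best tolls).
#4: not dominated (best distance).
#5: dominated by #6 (distance 416≤547, fuel 16≤48, time 6.0≤9.7, tolls 60≤75).
#6: not dominated (best fuel).
#7: not dominated.
#8: not dominated.
#9: not dominated.
#10: not dominated.
#11: not dominated (best time).
Pareto-optimal: #3, #4, #6, #7, #8, #9, #10, #11 → 8.

8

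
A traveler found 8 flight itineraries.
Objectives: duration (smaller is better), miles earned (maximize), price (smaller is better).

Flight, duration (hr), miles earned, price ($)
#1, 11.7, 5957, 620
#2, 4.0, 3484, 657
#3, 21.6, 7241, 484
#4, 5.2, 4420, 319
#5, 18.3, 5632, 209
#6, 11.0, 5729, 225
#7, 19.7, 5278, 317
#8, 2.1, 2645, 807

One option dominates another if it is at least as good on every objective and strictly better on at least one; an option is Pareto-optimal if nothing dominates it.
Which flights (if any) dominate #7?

#5, #6

#5: duration 18.3≤19.7, miles earned 5632≥5278, price 209≤317 — dominates #7.
#6: duration 11.0≤19.7, miles earned 5729≥5278, price 225≤317 — dominates #7.
Others (#1, #2, #3, #4, #8) are each worse than #7 on at least one objective.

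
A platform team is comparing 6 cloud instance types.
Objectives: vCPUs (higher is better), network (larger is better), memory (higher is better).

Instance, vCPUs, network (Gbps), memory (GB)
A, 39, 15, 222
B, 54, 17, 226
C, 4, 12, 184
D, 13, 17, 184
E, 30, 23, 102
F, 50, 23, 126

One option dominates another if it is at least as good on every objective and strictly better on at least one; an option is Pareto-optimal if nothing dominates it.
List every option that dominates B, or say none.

A: worse on vCPUs (39 vs 54).
C: worse on vCPUs (4 vs 54).
D: worse on vCPUs (13 vs 54).
E: worse on vCPUs (30 vs 54).
F: worse on vCPUs (50 vs 54).
No option dominates B.

none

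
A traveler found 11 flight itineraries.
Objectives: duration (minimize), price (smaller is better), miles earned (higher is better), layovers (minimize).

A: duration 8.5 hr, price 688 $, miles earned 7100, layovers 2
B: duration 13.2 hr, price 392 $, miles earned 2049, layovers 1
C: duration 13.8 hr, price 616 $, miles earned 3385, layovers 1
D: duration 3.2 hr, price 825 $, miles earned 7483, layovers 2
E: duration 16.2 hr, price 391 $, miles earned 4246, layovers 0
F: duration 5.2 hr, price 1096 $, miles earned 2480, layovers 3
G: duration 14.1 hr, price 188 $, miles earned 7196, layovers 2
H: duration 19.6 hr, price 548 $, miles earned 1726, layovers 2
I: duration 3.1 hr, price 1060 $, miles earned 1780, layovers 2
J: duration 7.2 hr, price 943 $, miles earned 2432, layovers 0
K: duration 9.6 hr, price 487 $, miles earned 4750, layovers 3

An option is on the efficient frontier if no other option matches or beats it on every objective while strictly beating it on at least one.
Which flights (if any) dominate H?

B: duration 13.2≤19.6, price 392≤548, miles earned 2049≥1726, layovers 1≤2 — dominates H.
E: duration 16.2≤19.6, price 391≤548, miles earned 4246≥1726, layovers 0≤2 — dominates H.
G: duration 14.1≤19.6, price 188≤548, miles earned 7196≥1726, layovers 2≤2 — dominates H.
Others (A, C, D, F, I, J, K) are each worse than H on at least one objective.

B, E, G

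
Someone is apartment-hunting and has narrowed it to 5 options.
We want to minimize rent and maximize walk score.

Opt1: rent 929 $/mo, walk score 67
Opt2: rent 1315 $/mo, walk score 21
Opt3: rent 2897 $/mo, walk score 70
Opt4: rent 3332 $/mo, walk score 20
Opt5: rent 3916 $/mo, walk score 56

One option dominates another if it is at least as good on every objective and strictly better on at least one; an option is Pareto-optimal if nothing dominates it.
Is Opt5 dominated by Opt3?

Opt3 vs Opt5: rent 2897≤3916, walk score 70≥56 — Opt3 is at least as good on every objective with at least one strict improvement.

Yes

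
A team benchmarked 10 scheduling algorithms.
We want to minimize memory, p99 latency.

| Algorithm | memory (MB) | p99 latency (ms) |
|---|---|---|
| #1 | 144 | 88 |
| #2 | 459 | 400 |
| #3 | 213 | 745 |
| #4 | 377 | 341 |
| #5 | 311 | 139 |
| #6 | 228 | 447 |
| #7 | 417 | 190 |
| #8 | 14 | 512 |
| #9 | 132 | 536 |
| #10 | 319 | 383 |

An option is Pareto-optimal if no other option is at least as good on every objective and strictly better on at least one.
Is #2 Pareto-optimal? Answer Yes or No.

#1 vs #2: memory 144≤459, p99 latency 88≤400 — #1 is at least as good on every objective and strictly better on at least one, so #1 dominates #2.

No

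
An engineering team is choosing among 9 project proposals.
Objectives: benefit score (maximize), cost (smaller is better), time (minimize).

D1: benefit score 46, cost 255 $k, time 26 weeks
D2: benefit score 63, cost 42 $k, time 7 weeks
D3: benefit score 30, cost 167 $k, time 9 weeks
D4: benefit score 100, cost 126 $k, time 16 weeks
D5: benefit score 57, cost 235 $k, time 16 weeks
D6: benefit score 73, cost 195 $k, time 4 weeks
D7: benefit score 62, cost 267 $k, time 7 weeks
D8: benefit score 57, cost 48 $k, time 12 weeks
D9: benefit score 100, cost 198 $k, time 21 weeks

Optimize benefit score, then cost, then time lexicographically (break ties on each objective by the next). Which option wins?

D4

First maximize benefit score: best is 100, kept {D4, D9}.
Then minimize cost: best is 126, kept {D4}.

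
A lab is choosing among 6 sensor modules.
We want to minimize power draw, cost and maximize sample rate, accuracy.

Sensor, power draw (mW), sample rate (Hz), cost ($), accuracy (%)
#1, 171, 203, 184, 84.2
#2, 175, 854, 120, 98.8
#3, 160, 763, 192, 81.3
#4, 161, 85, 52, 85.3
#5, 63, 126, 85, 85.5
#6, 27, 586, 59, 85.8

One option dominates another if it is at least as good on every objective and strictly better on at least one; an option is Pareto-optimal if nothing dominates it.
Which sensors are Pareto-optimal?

#1: dominated by #6 (power draw 27≤171, sample rate 586≥203, cost 59≤184, accuracy 85.8≥84.2).
#2: not dominated (best sample rate).
#3: not dominated.
#4: not dominated (best cost).
#5: dominated by #6 (power draw 27≤63, sample rate 586≥126, cost 59≤85, accuracy 85.8≥85.5).
#6: not dominated (best power draw).

#2, #3, #4, #6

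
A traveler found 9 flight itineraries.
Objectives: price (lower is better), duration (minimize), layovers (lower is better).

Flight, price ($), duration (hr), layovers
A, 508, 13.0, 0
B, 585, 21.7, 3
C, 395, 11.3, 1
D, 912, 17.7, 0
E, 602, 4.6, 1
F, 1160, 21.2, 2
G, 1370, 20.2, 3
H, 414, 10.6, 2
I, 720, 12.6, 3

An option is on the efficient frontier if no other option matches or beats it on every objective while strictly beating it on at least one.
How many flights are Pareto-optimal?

A: not dominated.
B: dominated by A (price 508≤585, duration 13.0≤21.7, layovers 0≤3).
C: not dominated (best price).
D: dominated by A (price 508≤912, duration 13.0≤17.7, layovers 0≤0).
E: not dominated (best duration).
F: dominated by A (price 508≤1160, duration 13.0≤21.2, layovers 0≤2).
G: dominated by A (price 508≤1370, duration 13.0≤20.2, layovers 0≤3).
H: not dominated.
I: dominated by C (price 395≤720, duration 11.3≤12.6, layovers 1≤3).
Pareto-optimal: A, C, E, H → 4.

4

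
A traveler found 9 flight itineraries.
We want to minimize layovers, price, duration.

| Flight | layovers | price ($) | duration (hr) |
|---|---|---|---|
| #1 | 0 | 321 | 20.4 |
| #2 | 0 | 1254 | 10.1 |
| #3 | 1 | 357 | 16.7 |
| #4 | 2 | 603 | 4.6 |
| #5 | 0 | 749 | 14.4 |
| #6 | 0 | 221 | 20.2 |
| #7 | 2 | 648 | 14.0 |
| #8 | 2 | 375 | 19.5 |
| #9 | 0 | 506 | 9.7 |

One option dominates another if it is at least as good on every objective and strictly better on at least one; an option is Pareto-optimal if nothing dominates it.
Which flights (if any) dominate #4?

#1: worse on duration (20.4 vs 4.6).
#2: worse on price (1254 vs 603).
#3: worse on duration (16.7 vs 4.6).
#5: worse on price (749 vs 603).
#6: worse on duration (20.2 vs 4.6).
#7: worse on price (648 vs 603).
#8: worse on duration (19.5 vs 4.6).
#9: worse on duration (9.7 vs 4.6).
No option dominates #4.

none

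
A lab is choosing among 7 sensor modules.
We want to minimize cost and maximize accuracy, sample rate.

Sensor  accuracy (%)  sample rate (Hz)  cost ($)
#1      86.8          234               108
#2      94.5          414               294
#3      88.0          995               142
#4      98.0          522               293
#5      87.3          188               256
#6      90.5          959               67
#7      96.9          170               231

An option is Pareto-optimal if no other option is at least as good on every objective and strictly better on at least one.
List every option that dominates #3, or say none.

none

#1: worse on accuracy (86.8 vs 88.0).
#2: worse on sample rate (414 vs 995).
#4: worse on sample rate (522 vs 995).
#5: worse on accuracy (87.3 vs 88.0).
#6: worse on sample rate (959 vs 995).
#7: worse on sample rate (170 vs 995).
No option dominates #3.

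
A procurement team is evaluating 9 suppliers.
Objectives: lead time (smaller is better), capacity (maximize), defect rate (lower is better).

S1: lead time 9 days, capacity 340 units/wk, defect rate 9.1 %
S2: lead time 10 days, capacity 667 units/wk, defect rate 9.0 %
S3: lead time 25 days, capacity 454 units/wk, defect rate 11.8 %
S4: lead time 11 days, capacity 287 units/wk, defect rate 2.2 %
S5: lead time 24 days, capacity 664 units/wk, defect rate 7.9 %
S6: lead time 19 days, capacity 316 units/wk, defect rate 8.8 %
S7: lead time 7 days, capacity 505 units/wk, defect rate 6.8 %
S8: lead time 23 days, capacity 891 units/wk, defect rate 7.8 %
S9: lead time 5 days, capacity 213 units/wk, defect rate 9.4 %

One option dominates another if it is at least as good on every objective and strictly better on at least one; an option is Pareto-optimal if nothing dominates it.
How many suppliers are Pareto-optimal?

5

S1: dominated by S7 (lead time 7≤9, capacity 505≥340, defect rate 6.8≤9.1).
S2: not dominated.
S3: dominated by S2 (lead time 10≤25, capacity 667≥454, defect rate 9.0≤11.8).
S4: not dominated (best defect rate).
S5: dominated by S8 (lead time 23≤24, capacity 891≥664, defect rate 7.8≤7.9).
S6: dominated by S7 (lead time 7≤19, capacity 505≥316, defect rate 6.8≤8.8).
S7: not dominated.
S8: not dominated (best capacity).
S9: not dominated (best lead time).
Pareto-optimal: S2, S4, S7, S8, S9 → 5.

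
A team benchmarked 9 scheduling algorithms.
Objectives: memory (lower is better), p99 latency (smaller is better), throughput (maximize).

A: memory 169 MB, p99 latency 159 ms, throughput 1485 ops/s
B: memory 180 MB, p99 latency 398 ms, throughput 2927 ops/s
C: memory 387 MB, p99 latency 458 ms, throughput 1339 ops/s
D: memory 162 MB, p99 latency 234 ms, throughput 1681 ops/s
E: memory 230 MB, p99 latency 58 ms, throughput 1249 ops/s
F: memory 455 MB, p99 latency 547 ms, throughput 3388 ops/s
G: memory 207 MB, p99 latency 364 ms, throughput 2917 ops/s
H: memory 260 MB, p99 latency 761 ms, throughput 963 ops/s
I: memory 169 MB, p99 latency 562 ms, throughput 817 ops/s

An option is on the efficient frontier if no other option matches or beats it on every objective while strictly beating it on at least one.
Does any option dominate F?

No

A: worse on throughput (1485 vs 3388).
B: worse on throughput (2927 vs 3388).
C: worse on throughput (1339 vs 3388).
D: worse on throughput (1681 vs 3388).
E: worse on throughput (1249 vs 3388).
G: worse on throughput (2917 vs 3388).
H: worse on p99 latency (761 vs 547).
I: worse on p99 latency (562 vs 547).
No option is at least as good as F on every objective and strictly better on one.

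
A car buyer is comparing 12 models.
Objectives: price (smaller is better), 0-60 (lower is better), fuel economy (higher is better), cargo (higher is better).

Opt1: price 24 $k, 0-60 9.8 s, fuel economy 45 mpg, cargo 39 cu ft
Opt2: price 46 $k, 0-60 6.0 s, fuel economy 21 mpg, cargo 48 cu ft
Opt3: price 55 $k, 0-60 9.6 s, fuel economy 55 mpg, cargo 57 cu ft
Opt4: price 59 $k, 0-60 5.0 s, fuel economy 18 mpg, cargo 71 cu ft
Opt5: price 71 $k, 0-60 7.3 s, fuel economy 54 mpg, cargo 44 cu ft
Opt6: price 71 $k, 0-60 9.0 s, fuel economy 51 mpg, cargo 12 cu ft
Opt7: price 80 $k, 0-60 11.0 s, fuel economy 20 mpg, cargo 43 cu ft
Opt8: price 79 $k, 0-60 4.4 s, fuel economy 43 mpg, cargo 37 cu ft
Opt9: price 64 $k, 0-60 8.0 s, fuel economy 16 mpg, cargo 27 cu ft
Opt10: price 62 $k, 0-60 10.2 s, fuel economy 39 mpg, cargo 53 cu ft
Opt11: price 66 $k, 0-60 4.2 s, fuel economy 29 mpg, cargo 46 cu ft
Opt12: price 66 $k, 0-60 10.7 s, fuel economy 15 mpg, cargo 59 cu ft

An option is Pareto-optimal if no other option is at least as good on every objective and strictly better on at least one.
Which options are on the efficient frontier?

Opt1, Opt2, Opt3, Opt4, Opt5, Opt8, Opt11

Opt1: not dominated (best price).
Opt2: not dominated.
Opt3: not dominated (best fuel economy).
Opt4: not dominated (best cargo).
Opt5: not dominated.
Opt6: dominated by Opt5 (price 71≤71, 0-60 7.3≤9.0, fuel economy 54≥51, cargo 44≥12).
Opt7: dominated by Opt2 (price 46≤80, 0-60 6.0≤11.0, fuel economy 21≥20, cargo 48≥43).
Opt8: not dominated.
Opt9: dominated by Opt2 (price 46≤64, 0-60 6.0≤8.0, fuel economy 21≥16, cargo 48≥27).
Opt10: dominated by Opt3 (price 55≤62, 0-60 9.6≤10.2, fuel economy 55≥39, cargo 57≥53).
Opt11: not dominated (best 0-60).
Opt12: dominated by Opt4 (price 59≤66, 0-60 5.0≤10.7, fuel economy 18≥15, cargo 71≥59).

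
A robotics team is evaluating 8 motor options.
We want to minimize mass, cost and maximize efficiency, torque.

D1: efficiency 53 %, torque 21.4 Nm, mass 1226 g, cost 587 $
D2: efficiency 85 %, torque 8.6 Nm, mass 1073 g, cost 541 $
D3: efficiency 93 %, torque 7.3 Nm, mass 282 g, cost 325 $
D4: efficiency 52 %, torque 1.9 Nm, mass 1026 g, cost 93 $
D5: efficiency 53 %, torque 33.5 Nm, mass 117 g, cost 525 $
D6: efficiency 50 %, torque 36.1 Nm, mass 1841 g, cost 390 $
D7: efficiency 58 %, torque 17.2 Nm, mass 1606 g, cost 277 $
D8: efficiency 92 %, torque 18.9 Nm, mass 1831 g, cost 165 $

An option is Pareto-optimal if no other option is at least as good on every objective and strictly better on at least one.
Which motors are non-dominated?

D2, D3, D4, D5, D6, D7, D8

D1: dominated by D5 (efficiency 53≥53, torque 33.5≥21.4, mass 117≤1226, cost 525≤587).
D2: not dominated.
D3: not dominated (best efficiency).
D4: not dominated (best cost).
D5: not dominated (best mass).
D6: not dominated (best torque).
D7: not dominated.
D8: not dominated.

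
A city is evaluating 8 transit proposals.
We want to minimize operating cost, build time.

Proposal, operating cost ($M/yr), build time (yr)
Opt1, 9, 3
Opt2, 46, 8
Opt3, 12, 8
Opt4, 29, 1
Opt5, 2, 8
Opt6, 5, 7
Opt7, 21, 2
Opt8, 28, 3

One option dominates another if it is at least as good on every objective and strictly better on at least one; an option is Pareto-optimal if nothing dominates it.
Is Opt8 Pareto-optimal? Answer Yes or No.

No

Opt1 vs Opt8: operating cost 9≤28, build time 3≤3 — Opt1 is at least as good on every objective and strictly better on at least one, so Opt1 dominates Opt8.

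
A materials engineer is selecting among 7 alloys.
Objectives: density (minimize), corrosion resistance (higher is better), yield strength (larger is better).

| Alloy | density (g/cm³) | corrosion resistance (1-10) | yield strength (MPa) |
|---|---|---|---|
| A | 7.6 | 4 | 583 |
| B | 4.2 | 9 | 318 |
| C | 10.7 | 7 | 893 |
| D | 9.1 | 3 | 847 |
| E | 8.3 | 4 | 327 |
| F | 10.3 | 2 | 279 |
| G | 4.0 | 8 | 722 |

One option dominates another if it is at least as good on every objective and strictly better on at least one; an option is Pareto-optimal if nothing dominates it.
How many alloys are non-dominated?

A: dominated by G (density 4.0≤7.6, corrosion resistance 8≥4, yield strength 722≥583).
B: not dominated (best corrosion resistance).
C: not dominated (best yield strength).
D: not dominated.
E: dominated by A (density 7.6≤8.3, corrosion resistance 4≥4, yield strength 583≥327).
F: dominated by A (density 7.6≤10.3, corrosion resistance 4≥2, yield strength 583≥279).
G: not dominated (best density).
Pareto-optimal: B, C, D, G → 4.

4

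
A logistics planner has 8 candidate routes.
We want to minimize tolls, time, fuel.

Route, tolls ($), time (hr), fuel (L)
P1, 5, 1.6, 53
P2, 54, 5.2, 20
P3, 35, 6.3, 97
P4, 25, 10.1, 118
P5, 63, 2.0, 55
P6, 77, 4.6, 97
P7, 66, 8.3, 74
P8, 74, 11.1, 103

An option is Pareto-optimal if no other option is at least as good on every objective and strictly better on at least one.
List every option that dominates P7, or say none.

P1: tolls 5≤66, time 1.6≤8.3, fuel 53≤74 — dominates P7.
P2: tolls 54≤66, time 5.2≤8.3, fuel 20≤74 — dominates P7.
P5: tolls 63≤66, time 2.0≤8.3, fuel 55≤74 — dominates P7.
Others (P3, P4, P6, P8) are each worse than P7 on at least one objective.

P1, P2, P5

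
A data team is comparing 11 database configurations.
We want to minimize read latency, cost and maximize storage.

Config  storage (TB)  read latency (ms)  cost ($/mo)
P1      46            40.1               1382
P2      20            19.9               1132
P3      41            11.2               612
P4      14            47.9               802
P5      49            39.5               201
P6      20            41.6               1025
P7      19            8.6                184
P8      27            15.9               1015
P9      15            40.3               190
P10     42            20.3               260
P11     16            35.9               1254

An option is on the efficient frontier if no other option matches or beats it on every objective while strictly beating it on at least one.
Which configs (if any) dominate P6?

P3: storage 41≥20, read latency 11.2≤41.6, cost 612≤1025 — dominates P6.
P5: storage 49≥20, read latency 39.5≤41.6, cost 201≤1025 — dominates P6.
P8: storage 27≥20, read latency 15.9≤41.6, cost 1015≤1025 — dominates P6.
P10: storage 42≥20, read latency 20.3≤41.6, cost 260≤1025 — dominates P6.
Others (P1, P2, P4, P7, P9, P11) are each worse than P6 on at least one objective.

P3, P5, P8, P10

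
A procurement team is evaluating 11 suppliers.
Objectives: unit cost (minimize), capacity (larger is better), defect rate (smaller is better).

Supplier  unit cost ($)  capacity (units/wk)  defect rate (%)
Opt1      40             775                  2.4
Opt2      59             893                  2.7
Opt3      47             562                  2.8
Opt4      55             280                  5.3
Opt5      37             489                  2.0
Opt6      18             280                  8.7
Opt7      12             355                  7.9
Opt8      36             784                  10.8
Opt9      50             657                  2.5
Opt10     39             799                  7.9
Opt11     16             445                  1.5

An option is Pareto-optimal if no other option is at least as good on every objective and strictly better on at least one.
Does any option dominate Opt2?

Opt1: worse on capacity (775 vs 893).
Opt3: worse on capacity (562 vs 893).
Opt4: worse on capacity (280 vs 893).
Opt5: worse on capacity (489 vs 893).
Opt6: worse on capacity (280 vs 893).
Opt7: worse on capacity (355 vs 893).
Opt8: worse on capacity (784 vs 893).
Opt9: worse on capacity (657 vs 893).
Opt10: worse on capacity (799 vs 893).
Opt11: worse on capacity (445 vs 893).
No option is at least as good as Opt2 on every objective and strictly better on one.

No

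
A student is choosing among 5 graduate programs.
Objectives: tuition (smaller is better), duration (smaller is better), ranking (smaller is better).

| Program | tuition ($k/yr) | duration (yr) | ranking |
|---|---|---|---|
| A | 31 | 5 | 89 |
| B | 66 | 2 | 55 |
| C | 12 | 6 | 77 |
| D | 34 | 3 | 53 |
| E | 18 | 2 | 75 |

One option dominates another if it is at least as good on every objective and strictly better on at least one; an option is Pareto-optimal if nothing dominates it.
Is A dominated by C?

C vs A: C is worse on duration (6 vs 5), so it does not dominate A.

No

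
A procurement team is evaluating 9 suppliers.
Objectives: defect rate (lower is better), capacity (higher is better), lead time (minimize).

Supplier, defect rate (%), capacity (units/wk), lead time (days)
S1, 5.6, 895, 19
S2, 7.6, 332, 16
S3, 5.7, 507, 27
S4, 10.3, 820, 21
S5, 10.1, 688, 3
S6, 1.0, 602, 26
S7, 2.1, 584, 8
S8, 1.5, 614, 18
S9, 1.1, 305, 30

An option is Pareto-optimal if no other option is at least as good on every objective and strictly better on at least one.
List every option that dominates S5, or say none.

S1: worse on lead time (19 vs 3).
S2: worse on capacity (332 vs 688).
S3: worse on capacity (507 vs 688).
S4: worse on defect rate (10.3 vs 10.1).
S6: worse on capacity (602 vs 688).
S7: worse on capacity (584 vs 688).
S8: worse on capacity (614 vs 688).
S9: worse on capacity (305 vs 688).
No option dominates S5.

none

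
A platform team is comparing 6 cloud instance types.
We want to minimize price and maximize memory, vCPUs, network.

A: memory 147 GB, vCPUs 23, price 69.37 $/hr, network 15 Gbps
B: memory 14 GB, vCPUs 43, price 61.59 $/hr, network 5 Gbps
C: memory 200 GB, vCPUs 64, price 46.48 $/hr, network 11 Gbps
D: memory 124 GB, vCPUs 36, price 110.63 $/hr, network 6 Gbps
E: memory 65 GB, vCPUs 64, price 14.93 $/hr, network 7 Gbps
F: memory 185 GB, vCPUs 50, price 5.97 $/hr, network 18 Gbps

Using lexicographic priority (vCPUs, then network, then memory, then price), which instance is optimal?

C

First maximize vCPUs: best is 64, kept {C, E}.
Then maximize network: best is 11, kept {C}.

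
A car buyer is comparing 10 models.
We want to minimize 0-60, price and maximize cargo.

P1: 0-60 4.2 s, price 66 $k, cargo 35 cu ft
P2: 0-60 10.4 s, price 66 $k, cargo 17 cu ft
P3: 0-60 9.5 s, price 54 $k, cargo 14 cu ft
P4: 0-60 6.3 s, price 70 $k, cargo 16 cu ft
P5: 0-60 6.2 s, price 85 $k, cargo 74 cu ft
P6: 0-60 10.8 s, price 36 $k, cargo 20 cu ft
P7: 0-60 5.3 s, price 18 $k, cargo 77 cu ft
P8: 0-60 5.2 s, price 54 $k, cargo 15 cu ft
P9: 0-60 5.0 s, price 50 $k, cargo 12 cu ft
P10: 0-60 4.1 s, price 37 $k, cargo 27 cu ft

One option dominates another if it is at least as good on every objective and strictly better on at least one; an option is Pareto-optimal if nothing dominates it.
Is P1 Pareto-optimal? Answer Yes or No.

P2: worse on 0-60 (10.4 vs 4.2).
P3: worse on 0-60 (9.5 vs 4.2).
P4: worse on 0-60 (6.3 vs 4.2).
P5: worse on 0-60 (6.2 vs 4.2).
P6: worse on 0-60 (10.8 vs 4.2).
P7: worse on 0-60 (5.3 vs 4.2).
P8: worse on 0-60 (5.2 vs 4.2).
P9: worse on 0-60 (5.0 vs 4.2).
P10: worse on cargo (27 vs 35).
No option is at least as good as P1 on every objective and strictly better on one.

Yes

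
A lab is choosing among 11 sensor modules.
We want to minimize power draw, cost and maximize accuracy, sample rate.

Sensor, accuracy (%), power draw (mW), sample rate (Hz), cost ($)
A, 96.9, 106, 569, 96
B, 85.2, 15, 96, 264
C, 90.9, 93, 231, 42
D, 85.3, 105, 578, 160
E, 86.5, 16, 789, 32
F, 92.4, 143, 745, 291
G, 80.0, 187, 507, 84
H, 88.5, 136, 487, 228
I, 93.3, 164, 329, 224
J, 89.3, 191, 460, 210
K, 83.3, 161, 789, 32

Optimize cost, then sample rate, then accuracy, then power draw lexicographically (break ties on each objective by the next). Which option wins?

E

First minimize cost: best is 32, kept {E, K}.
Then maximize sample rate: best is 789, kept {E, K}.
Then maximize accuracy: best is 86.5, kept {E}.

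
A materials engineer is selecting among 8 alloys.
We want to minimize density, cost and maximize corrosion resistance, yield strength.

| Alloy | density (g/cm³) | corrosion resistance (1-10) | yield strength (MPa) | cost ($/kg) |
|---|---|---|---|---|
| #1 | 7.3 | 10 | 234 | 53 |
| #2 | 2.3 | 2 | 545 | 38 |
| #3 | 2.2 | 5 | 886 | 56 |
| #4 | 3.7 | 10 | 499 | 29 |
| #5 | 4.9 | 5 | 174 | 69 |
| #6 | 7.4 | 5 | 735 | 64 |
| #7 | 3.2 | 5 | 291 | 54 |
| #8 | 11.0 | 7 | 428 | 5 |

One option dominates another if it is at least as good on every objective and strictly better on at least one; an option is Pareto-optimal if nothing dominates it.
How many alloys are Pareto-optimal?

5

#1: dominated by #4 (density 3.7≤7.3, corrosion resistance 10≥10, yield strength 499≥234, cost 29≤53).
#2: not dominated.
#3: not dominated (best density).
#4: not dominated.
#5: dominated by #3 (density 2.2≤4.9, corrosion resistance 5≥5, yield strength 886≥174, cost 56≤69).
#6: dominated by #3 (density 2.2≤7.4, corrosion resistance 5≥5, yield strength 886≥735, cost 56≤64).
#7: not dominated.
#8: not dominated (best cost).
Pareto-optimal: #2, #3, #4, #7, #8 → 5.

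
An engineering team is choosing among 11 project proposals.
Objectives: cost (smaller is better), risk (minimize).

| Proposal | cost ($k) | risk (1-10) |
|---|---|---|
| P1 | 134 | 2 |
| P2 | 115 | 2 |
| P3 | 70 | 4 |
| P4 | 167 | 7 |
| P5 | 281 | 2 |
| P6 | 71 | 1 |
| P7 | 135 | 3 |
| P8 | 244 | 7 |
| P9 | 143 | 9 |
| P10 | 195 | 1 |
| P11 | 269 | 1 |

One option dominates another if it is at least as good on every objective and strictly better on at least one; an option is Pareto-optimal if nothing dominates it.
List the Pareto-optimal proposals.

P3, P6

P1: dominated by P2 (cost 115≤134, risk 2≤2).
P2: dominated by P6 (cost 71≤115, risk 1≤2).
P3: not dominated (best cost).
P4: dominated by P1 (cost 134≤167, risk 2≤7).
P5: dominated by P1 (cost 134≤281, risk 2≤2).
P6: not dominated.
P7: dominated by P1 (cost 134≤135, risk 2≤3).
P8: dominated by P1 (cost 134≤244, risk 2≤7).
P9: dominated by P1 (cost 134≤143, risk 2≤9).
P10: dominated by P6 (cost 71≤195, risk 1≤1).
P11: dominated by P6 (cost 71≤269, risk 1≤1).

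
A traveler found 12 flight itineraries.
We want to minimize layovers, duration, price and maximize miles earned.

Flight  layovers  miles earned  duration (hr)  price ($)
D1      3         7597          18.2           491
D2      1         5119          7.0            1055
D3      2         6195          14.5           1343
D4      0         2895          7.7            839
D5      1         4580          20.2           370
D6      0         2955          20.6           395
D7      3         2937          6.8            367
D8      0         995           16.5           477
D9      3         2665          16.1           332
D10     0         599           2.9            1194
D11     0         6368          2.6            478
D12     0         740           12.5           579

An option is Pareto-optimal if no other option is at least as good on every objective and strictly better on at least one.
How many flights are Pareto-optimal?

D1: not dominated (best miles earned).
D2: dominated by D11 (layovers 0≤1, miles earned 6368≥5119, duration 2.6≤7.0, price 478≤1055).
D3: dominated by D11 (layovers 0≤2, miles earned 6368≥6195, duration 2.6≤14.5, price 478≤1343).
D4: dominated by D11 (layovers 0≤0, miles earned 6368≥2895, duration 2.6≤7.7, price 478≤839).
D5: not dominated.
D6: not dominated.
D7: not dominated.
D8: not dominated.
D9: not dominated (best price).
D10: dominated by D11 (layovers 0≤0, miles earned 6368≥599, duration 2.6≤2.9, price 478≤1194).
D11: not dominated (best duration).
D12: dominated by D11 (layovers 0≤0, miles earned 6368≥740, duration 2.6≤12.5, price 478≤579).
Pareto-optimal: D1, D5, D6, D7, D8, D9, D11 → 7.

7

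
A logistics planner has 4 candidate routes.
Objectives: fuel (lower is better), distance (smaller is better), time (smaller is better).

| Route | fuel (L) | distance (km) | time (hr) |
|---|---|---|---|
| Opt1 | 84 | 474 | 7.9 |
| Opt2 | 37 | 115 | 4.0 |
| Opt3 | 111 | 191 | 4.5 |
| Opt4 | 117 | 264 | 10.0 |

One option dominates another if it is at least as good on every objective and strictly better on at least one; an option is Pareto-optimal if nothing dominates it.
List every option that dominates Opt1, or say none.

Opt2: fuel 37≤84, distance 115≤474, time 4.0≤7.9 — dominates Opt1.
Others (Opt3, Opt4) are each worse than Opt1 on at least one objective.

Opt2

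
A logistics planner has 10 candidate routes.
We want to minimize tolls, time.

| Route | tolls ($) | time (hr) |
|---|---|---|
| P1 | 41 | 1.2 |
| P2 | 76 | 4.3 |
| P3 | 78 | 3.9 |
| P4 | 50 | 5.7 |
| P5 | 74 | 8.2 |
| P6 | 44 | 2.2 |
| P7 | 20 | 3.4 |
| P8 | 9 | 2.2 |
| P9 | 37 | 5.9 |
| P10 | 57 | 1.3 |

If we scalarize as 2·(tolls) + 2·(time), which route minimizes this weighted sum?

P1: 2·41 + 2·1.2 = 84.4
P2: 2·76 + 2·4.3 = 160.6
P3: 2·78 + 2·3.9 = 163.8
P4: 2·50 + 2·5.7 = 111.4
P5: 2·74 + 2·8.2 = 164.4
P6: 2·44 + 2·2.2 = 92.4
P7: 2·20 + 2·3.4 = 46.8
P8: 2·9 + 2·2.2 = 22.4
P9: 2·37 + 2·5.9 = 85.8
P10: 2·57 + 2·1.3 = 116.6
Lowest: P8 at 22.4.

P8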